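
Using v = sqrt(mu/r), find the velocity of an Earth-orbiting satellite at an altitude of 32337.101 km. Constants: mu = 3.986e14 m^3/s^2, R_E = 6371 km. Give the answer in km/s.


r = R_E + alt = 6371.0 + 32337.101 = 38708.1010 km = 3.8708101e+07 m
v = sqrt(mu/r) = sqrt(3.986e14 / 3.8708101e+07) = 3208.9852 m/s = 3.2090 km/s

3.2090 km/s


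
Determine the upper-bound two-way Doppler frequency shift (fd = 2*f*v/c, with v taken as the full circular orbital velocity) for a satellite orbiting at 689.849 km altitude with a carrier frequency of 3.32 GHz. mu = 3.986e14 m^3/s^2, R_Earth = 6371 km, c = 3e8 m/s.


r = 7.060849e+06 m
v = sqrt(mu/r) = 7513.4636 m/s (worst-case radial velocity)
f = 3.32 GHz = 3.32e+09 Hz
fd = 2*f*v/c = 2*3.32e+09*7513.4636/3.0e+08
fd = 166297.9938 Hz

166297.9938 Hz


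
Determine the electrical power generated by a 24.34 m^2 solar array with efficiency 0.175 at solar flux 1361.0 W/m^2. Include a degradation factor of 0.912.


P = area * eta * S * degradation
P = 24.34 * 0.175 * 1361.0 * 0.912
P = 5287.0277 W

5287.0277 W


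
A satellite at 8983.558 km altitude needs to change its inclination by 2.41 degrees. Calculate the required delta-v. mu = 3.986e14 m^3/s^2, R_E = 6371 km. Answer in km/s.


r = 15354.5580 km = 1.5354558e+07 m
V = sqrt(mu/r) = 5095.0680 m/s
di = 2.41 deg = 0.04206243 rad
dV = 2*V*sin(di/2) = 2*5095.0680*sin(0.02103122)
dV = 214.2952 m/s = 0.2142952 km/s

0.2143 km/s


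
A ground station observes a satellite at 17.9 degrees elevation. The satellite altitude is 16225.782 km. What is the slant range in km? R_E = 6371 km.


h = 16225.782 km, el = 17.9 deg
d = -R_E*sin(el) + sqrt((R_E*sin(el))^2 + 2*R_E*h + h^2)
d = -6371.0000*sin(0.3124139) + sqrt((6371.0000*0.3073566)^2 + 2*6371.0000*16225.782 + 16225.782^2)
d = 19810.1415 km

19810.1415 km


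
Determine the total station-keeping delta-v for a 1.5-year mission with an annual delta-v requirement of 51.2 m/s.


dV = rate * years = 51.2 * 1.5
dV = 76.8000 m/s

76.8000 m/s


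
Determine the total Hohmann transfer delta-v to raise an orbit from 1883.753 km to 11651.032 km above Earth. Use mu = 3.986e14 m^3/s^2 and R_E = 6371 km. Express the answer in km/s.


r1 = 8254.7530 km = 8.254753e+06 m
r2 = 18022.0320 km = 1.8022032e+07 m
dv1 = sqrt(mu/r1)*(sqrt(2*r2/(r1+r2)) - 1) = 1189.6475 m/s
dv2 = sqrt(mu/r2)*(1 - sqrt(2*r1/(r1+r2))) = 975.1532 m/s
total dv = |dv1| + |dv2| = 1189.6475 + 975.1532 = 2164.8008 m/s = 2.1648 km/s

2.1648 km/s


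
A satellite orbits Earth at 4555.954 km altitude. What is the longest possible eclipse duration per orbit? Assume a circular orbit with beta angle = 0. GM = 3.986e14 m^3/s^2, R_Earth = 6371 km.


r = 10926.9540 km
T = 189.4561 min
Eclipse fraction = arcsin(R_E/r)/pi = arcsin(6371.0000/10926.9540)/pi
= arcsin(0.5830536)/pi = 0.1981423
Eclipse duration = 0.1981423 * 189.4561 = 37.5393 min

37.5393 minutes


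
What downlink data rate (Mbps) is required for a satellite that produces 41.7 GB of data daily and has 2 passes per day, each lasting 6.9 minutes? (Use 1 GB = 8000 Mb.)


total contact time = 2 * 6.9 * 60 = 828.0000 s
data = 41.7 GB = 333600.0000 Mb
rate = 333600.0000 / 828.0000 = 402.8986 Mbps

402.8986 Mbps


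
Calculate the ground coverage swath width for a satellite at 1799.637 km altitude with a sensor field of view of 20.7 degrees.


FOV = 20.7 deg = 0.3612832 rad
swath = 2 * alt * tan(FOV/2) = 2 * 1799.637 * tan(0.1806416)
swath = 2 * 1799.637 * 0.1826324
swath = 657.3442 km

657.3442 km


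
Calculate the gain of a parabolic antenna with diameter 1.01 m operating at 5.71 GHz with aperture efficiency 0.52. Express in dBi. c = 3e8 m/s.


lambda = c/f = 3e8 / 5.71e+09 = 0.0525394 m
G = eta*(pi*D/lambda)^2 = 0.52*(pi*1.01/0.0525394)^2
G = 1896.5991 (linear)
G = 10*log10(1896.5991) = 32.7798 dBi

32.7798 dBi


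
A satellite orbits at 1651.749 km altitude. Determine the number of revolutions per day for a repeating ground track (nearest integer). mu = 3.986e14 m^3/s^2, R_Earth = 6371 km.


r = 8.022749e+06 m
T = 2*pi*sqrt(r^3/mu) = 7151.4817 s = 119.1914 min
revs/day = 1440 / 119.1914 = 12.0814
Rounded: 12 revolutions per day

12 revolutions per day


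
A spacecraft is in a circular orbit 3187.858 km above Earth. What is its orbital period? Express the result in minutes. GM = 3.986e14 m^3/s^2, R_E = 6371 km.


r = 9558.8580 km = 9.558858e+06 m
T = 2*pi*sqrt(r^3/mu) = 2*pi*sqrt(8.7340974e+20 / 3.986e14)
T = 9300.7985 s = 155.0133 min

155.0133 minutes


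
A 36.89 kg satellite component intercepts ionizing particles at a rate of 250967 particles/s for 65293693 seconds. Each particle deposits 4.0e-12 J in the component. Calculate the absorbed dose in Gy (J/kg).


Total energy deposited = rate * time * E_per
  = 250967 * 65293693 * 4.0e-12 = 65.5462 J
Dose = E_total / mass = 65.5462 / 36.89
Dose = 1.7768 Gy

1.7768 Gy


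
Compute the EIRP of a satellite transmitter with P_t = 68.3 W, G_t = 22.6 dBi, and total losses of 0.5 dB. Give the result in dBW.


Pt = 68.3 W = 18.3442 dBW
EIRP = Pt_dBW + Gt - losses = 18.3442 + 22.6 - 0.5 = 40.4442 dBW

40.4442 dBW


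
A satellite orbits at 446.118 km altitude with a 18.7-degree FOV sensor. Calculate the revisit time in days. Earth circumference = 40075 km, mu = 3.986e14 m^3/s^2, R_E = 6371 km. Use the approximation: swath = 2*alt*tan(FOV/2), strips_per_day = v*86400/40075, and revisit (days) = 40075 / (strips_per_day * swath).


swath = 2*446.118*tan(0.1631883) = 146.9089 km
v = sqrt(mu/r) = 7646.5977 m/s = 7.6466 km/s
strips/day = v*86400/40075 = 7.6466*86400/40075 = 16.4857
coverage/day = strips * swath = 16.4857 * 146.9089 = 2421.9014 km
revisit = 40075 / 2421.9014 = 16.5469 days

16.5469 days


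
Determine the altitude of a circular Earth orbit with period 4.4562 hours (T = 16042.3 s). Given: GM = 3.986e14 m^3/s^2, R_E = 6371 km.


T = 16042.3 s
r = (mu*T^2/(4*pi^2))^(1/3) = (3.986e14 * 16042.3^2 / (4*pi^2))^(1/3)
r = 1.3747918e+07 m = 13747.9183 km
alt = r - R_E = 13747.9183 - 6371 = 7376.9183 km

7376.9183 km


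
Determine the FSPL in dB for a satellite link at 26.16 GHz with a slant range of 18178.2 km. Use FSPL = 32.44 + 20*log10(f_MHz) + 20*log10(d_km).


f = 26.16 GHz = 26160.0000 MHz
d = 18178.2 km
FSPL = 32.44 + 20*log10(26160.0000) + 20*log10(18178.2)
FSPL = 32.44 + 88.3528 + 85.1910
FSPL = 205.9838 dB

205.9838 dB


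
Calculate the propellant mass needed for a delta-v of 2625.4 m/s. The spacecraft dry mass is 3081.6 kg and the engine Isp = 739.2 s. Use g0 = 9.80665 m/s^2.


ve = Isp * g0 = 739.2 * 9.80665 = 7249.075680 m/s
mass ratio = exp(dv/ve) = exp(2625.4/7249.075680) = 1.43644356
m_prop = m_dry * (mr - 1) = 3081.6 * (1.43644356 - 1)
m_prop = 1344.9445 kg

1344.9445 kg


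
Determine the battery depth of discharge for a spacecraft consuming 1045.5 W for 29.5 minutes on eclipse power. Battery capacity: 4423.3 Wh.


E_used = P * t / 60 = 1045.5 * 29.5 / 60 = 514.0375 Wh
DOD = E_used / E_total * 100 = 514.0375 / 4423.3 * 100
DOD = 11.6211 %

11.6211 %


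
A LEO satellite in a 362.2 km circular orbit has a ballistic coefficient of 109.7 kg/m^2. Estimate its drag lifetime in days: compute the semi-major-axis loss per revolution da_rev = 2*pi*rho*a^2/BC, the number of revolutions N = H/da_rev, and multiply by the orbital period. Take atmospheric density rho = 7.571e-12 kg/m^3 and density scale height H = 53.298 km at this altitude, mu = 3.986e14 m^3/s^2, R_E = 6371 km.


a = R_E + alt = 6733.2000 km = 6.7332e+06 m
da_rev = 2*pi*rho*a^2/BC = 2*pi*7.571e-12*(6.7332e+06)^2/109.7 = 19.659366 m per revolution
N = H/da_rev = 53298.0000 m / 19.659366 m = 2711.0741 revolutions
P = 2*pi*sqrt(a^3/mu) = 5498.4907 s
lifetime = N*P = 2711.0741 * 5498.4907 = 1.4906816e+07 s = 172.5326 days

172.5326 days


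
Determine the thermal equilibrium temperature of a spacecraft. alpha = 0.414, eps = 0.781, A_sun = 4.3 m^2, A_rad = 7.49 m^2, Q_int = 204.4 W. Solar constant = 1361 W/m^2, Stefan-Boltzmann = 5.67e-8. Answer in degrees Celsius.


Numerator = alpha*S*A_sun + Q_int = 0.414*1361*4.3 + 204.4 = 2627.2522 W
Denominator = eps*sigma*A_rad = 0.781*5.67e-8*7.49 = 3.3167742e-07 W/K^4
T^4 = 7.9211065e+09 K^4
T = 298.3297 K = 25.1797 C

25.1797 degrees Celsius


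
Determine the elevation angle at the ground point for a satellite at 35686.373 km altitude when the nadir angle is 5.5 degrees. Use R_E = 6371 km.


r = R_E + alt = 42057.3730 km
Law of sines in the satellite / Earth-center / ground-point triangle:
  sin(nadir)/R_E = sin(90 + el)/r  =>  cos(el) = (r/R_E)*sin(nadir)
cos(el) = (42057.3730 / 6371.0000) * sin(5.5 deg) = 0.6327139
el = arccos(0.6327139) = 50.7494 deg
(Earth-central angle = 90 - nadir - el = 33.7506 deg)

50.7494 degrees


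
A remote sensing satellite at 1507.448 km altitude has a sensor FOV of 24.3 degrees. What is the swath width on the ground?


FOV = 24.3 deg = 0.424115 rad
swath = 2 * alt * tan(FOV/2) = 2 * 1507.448 * tan(0.2120575)
swath = 2 * 1507.448 * 0.2152944
swath = 649.0901 km

649.0901 km


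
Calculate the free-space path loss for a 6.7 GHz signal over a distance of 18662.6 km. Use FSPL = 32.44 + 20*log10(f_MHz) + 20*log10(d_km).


f = 6.7 GHz = 6700.0000 MHz
d = 18662.6 km
FSPL = 32.44 + 20*log10(6700.0000) + 20*log10(18662.6)
FSPL = 32.44 + 76.5215 + 85.4194
FSPL = 194.3809 dB

194.3809 dB


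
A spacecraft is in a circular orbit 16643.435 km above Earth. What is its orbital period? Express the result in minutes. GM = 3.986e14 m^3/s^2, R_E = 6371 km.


r = 23014.4350 km = 2.3014435e+07 m
T = 2*pi*sqrt(r^3/mu) = 2*pi*sqrt(1.2189923e+22 / 3.986e14)
T = 34746.5506 s = 579.1092 min

579.1092 minutes


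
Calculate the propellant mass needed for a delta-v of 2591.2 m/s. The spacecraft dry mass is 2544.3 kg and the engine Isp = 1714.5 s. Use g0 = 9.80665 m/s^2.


ve = Isp * g0 = 1714.5 * 9.80665 = 16813.501425 m/s
mass ratio = exp(dv/ve) = exp(2591.2/16813.501425) = 1.16662415
m_prop = m_dry * (mr - 1) = 2544.3 * (1.16662415 - 1)
m_prop = 423.9418 kg

423.9418 kg


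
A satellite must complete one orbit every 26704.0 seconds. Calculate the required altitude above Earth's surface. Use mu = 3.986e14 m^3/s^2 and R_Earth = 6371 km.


T = 26704.0 s
r = (mu*T^2/(4*pi^2))^(1/3) = (3.986e14 * 26704.0^2 / (4*pi^2))^(1/3)
r = 1.9309754e+07 m = 19309.7536 km
alt = r - R_E = 19309.7536 - 6371 = 12938.7536 km

12938.7536 km


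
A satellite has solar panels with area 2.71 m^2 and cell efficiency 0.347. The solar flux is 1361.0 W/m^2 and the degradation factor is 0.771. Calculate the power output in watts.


P = area * eta * S * degradation
P = 2.71 * 0.347 * 1361.0 * 0.771
P = 986.7594 W

986.7594 W


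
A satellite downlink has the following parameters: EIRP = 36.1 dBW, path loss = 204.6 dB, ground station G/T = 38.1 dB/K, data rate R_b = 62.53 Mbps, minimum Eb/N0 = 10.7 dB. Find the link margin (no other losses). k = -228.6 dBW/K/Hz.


C/N0 = EIRP - FSPL + G/T - k = 36.1 - 204.6 + 38.1 - (-228.6)
C/N0 = 98.2000 dB-Hz
R_b = 62.53 Mbps = 6.253e+07 bps -> 10*log10(R_b) = 77.9609 dB-Hz
Eb/N0 = C/N0 - 10*log10(R_b) = 98.2000 - 77.9609 = 20.2391 dB
Margin = Eb/N0 - Eb/N0_req = 20.2391 - 10.7 = 9.5391 dB (link closes)

9.5391 dB


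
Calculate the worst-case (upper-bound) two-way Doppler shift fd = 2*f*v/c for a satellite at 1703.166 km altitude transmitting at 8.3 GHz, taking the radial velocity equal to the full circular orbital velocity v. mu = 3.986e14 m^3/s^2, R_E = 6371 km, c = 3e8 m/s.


r = 8.074166e+06 m
v = sqrt(mu/r) = 7026.1887 m/s (worst-case radial velocity)
f = 8.3 GHz = 8.3e+09 Hz
fd = 2*f*v/c = 2*8.3e+09*7026.1887/3.0e+08
fd = 388782.4422 Hz

388782.4422 Hz


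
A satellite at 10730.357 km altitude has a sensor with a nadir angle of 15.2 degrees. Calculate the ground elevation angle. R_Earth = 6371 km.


r = R_E + alt = 17101.3570 km
Law of sines in the satellite / Earth-center / ground-point triangle:
  sin(nadir)/R_E = sin(90 + el)/r  =>  cos(el) = (r/R_E)*sin(nadir)
cos(el) = (17101.3570 / 6371.0000) * sin(15.2 deg) = 0.7037813
el = arccos(0.7037813) = 45.2688 deg
(Earth-central angle = 90 - nadir - el = 29.5312 deg)

45.2688 degrees


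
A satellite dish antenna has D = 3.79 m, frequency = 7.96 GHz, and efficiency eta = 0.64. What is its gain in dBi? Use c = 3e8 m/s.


lambda = c/f = 3e8 / 7.96e+09 = 0.03768844 m
G = eta*(pi*D/lambda)^2 = 0.64*(pi*3.79/0.03768844)^2
G = 63876.5961 (linear)
G = 10*log10(63876.5961) = 48.0534 dBi

48.0534 dBi


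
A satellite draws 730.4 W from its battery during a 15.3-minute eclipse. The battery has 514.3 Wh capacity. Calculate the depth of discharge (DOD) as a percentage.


E_used = P * t / 60 = 730.4 * 15.3 / 60 = 186.2520 Wh
DOD = E_used / E_total * 100 = 186.2520 / 514.3 * 100
DOD = 36.2147 %

36.2147 %


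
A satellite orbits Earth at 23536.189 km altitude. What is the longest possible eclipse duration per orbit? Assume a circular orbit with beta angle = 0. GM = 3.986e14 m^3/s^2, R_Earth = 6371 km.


r = 29907.1890 km
T = 857.8737 min
Eclipse fraction = arcsin(R_E/r)/pi = arcsin(6371.0000/29907.1890)/pi
= arcsin(0.2130257)/pi = 0.06833181
Eclipse duration = 0.06833181 * 857.8737 = 58.6201 min

58.6201 minutes


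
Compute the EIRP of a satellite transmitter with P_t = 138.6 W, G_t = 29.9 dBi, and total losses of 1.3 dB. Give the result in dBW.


Pt = 138.6 W = 21.4176 dBW
EIRP = Pt_dBW + Gt - losses = 21.4176 + 29.9 - 1.3 = 50.0176 dBW

50.0176 dBW


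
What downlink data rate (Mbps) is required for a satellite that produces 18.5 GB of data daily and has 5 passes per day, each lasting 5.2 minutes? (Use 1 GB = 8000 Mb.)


total contact time = 5 * 5.2 * 60 = 1560.0000 s
data = 18.5 GB = 148000.0000 Mb
rate = 148000.0000 / 1560.0000 = 94.8718 Mbps

94.8718 Mbps


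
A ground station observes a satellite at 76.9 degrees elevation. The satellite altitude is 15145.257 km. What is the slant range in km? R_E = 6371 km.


h = 15145.257 km, el = 76.9 deg
d = -R_E*sin(el) + sqrt((R_E*sin(el))^2 + 2*R_E*h + h^2)
d = -6371.0000*sin(1.3422) + sqrt((6371.0000*0.973976)^2 + 2*6371.0000*15145.257 + 15145.257^2)
d = 15262.5468 km

15262.5468 km


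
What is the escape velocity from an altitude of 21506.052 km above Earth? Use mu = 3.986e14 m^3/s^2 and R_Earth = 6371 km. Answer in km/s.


r = 6371.0 + 21506.052 = 27877.0520 km = 2.7877052e+07 m
v_esc = sqrt(2*mu/r) = sqrt(2*3.986e14 / 2.7877052e+07)
v_esc = 5347.6161 m/s = 5.3476 km/s

5.3476 km/s


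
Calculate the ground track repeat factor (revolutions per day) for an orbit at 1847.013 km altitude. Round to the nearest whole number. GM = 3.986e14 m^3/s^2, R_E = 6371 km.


r = 8.218013e+06 m
T = 2*pi*sqrt(r^3/mu) = 7414.1515 s = 123.5692 min
revs/day = 1440 / 123.5692 = 11.6534
Rounded: 12 revolutions per day

12 revolutions per day


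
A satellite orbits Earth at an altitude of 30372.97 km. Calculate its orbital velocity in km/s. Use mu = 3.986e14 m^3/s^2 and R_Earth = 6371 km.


r = R_E + alt = 6371.0 + 30372.97 = 36743.9700 km = 3.674397e+07 m
v = sqrt(mu/r) = sqrt(3.986e14 / 3.674397e+07) = 3293.6361 m/s = 3.2936 km/s

3.2936 km/s


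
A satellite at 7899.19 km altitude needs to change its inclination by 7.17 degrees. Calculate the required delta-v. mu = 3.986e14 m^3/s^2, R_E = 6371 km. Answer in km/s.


r = 14270.1900 km = 1.427019e+07 m
V = sqrt(mu/r) = 5285.1068 m/s
di = 7.17 deg = 0.1251401 rad
dV = 2*V*sin(di/2) = 2*5285.1068*sin(0.06257005)
dV = 660.9474 m/s = 0.6609474 km/s

0.6609 km/s


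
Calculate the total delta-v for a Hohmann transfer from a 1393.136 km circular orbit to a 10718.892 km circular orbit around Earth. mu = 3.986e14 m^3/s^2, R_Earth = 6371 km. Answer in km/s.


r1 = 7764.1360 km = 7.764136e+06 m
r2 = 17089.8920 km = 1.7089892e+07 m
dv1 = sqrt(mu/r1)*(sqrt(2*r2/(r1+r2)) - 1) = 1237.3995 m/s
dv2 = sqrt(mu/r2)*(1 - sqrt(2*r1/(r1+r2))) = 1012.1130 m/s
total dv = |dv1| + |dv2| = 1237.3995 + 1012.1130 = 2249.5125 m/s = 2.2495 km/s

2.2495 km/s


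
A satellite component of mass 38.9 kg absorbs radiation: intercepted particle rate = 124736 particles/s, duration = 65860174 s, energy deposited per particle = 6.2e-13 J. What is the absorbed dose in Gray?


Total energy deposited = rate * time * E_per
  = 124736 * 65860174 * 6.2e-13 = 5.0934 J
Dose = E_total / mass = 5.0934 / 38.9
Dose = 0.1309353 Gy

0.1309 Gy


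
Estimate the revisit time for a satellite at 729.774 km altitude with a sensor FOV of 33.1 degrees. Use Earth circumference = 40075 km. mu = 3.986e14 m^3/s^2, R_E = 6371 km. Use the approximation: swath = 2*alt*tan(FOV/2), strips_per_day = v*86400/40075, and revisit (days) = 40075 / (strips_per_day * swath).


swath = 2*729.774*tan(0.288852) = 433.7236 km
v = sqrt(mu/r) = 7492.3111 m/s = 7.4923 km/s
strips/day = v*86400/40075 = 7.4923*86400/40075 = 16.1531
coverage/day = strips * swath = 16.1531 * 433.7236 = 7005.9832 km
revisit = 40075 / 7005.9832 = 5.7201 days

5.7201 days


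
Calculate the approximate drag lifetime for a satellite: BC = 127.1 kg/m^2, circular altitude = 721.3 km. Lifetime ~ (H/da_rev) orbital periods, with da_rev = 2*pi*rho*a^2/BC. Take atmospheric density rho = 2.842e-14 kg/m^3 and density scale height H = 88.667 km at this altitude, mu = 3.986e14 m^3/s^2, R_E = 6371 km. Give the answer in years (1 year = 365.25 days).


a = R_E + alt = 7092.3000 km = 7.0923e+06 m
da_rev = 2*pi*rho*a^2/BC = 2*pi*2.842e-14*(7.0923e+06)^2/127.1 = 0.0706695925 m per revolution
N = H/da_rev = 88667.0000 m / 0.0706695925 m = 1.2546698e+06 revolutions
P = 2*pi*sqrt(a^3/mu) = 5944.1788 s
lifetime = N*P = 1.2546698e+06 * 5944.1788 = 7.4579814e+09 s = 86319.2291 days
years = 86319.2291 / 365.25 = 236.3292 years

236.3292 years


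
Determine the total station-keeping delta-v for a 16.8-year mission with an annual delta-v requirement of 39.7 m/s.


dV = rate * years = 39.7 * 16.8
dV = 666.9600 m/s

666.9600 m/s


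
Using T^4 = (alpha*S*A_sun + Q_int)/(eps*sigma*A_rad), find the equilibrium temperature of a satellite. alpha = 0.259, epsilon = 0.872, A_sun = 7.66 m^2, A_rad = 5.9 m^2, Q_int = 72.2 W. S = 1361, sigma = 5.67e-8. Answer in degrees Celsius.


Numerator = alpha*S*A_sun + Q_int = 0.259*1361*7.66 + 72.2 = 2772.3423 W
Denominator = eps*sigma*A_rad = 0.872*5.67e-8*5.9 = 2.9171016e-07 W/K^4
T^4 = 9.5037565e+09 K^4
T = 312.2294 K = 39.0794 C

39.0794 degrees Celsius


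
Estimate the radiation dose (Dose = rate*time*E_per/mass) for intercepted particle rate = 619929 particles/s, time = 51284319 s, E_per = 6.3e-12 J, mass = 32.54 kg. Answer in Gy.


Total energy deposited = rate * time * E_per
  = 619929 * 51284319 * 6.3e-12 = 200.2936 J
Dose = E_total / mass = 200.2936 / 32.54
Dose = 6.1553 Gy

6.1553 Gy


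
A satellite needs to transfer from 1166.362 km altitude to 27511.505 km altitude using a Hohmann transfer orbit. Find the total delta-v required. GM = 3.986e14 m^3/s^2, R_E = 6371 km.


r1 = 7537.3620 km = 7.537362e+06 m
r2 = 33882.5050 km = 3.3882505e+07 m
dv1 = sqrt(mu/r1)*(sqrt(2*r2/(r1+r2)) - 1) = 2029.5084 m/s
dv2 = sqrt(mu/r2)*(1 - sqrt(2*r1/(r1+r2))) = 1360.7014 m/s
total dv = |dv1| + |dv2| = 2029.5084 + 1360.7014 = 3390.2099 m/s = 3.3902 km/s

3.3902 km/s


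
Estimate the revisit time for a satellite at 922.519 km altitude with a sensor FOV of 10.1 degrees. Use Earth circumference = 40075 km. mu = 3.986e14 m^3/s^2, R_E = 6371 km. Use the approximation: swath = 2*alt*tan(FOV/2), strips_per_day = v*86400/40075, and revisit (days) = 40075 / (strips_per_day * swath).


swath = 2*922.519*tan(0.08813913) = 163.0425 km
v = sqrt(mu/r) = 7392.6490 m/s = 7.3926 km/s
strips/day = v*86400/40075 = 7.3926*86400/40075 = 15.9382
coverage/day = strips * swath = 15.9382 * 163.0425 = 2598.6094 km
revisit = 40075 / 2598.6094 = 15.4217 days

15.4217 days


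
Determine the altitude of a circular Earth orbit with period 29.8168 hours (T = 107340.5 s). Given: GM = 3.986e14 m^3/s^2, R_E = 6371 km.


T = 107340.5 s
r = (mu*T^2/(4*pi^2))^(1/3) = (3.986e14 * 107340.5^2 / (4*pi^2))^(1/3)
r = 4.8816682e+07 m = 48816.6825 km
alt = r - R_E = 48816.6825 - 6371 = 42445.6825 km

42445.6825 km


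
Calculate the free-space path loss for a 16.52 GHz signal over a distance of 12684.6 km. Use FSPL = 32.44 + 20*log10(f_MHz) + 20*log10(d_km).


f = 16.52 GHz = 16520.0000 MHz
d = 12684.6 km
FSPL = 32.44 + 20*log10(16520.0000) + 20*log10(12684.6)
FSPL = 32.44 + 84.3602 + 82.0655
FSPL = 198.8657 dB

198.8657 dB


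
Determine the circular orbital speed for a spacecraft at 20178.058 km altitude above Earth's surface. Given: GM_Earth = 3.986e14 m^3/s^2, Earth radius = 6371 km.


r = R_E + alt = 6371.0 + 20178.058 = 26549.0580 km = 2.6549058e+07 m
v = sqrt(mu/r) = sqrt(3.986e14 / 2.6549058e+07) = 3874.7536 m/s = 3.8748 km/s

3.8748 km/s


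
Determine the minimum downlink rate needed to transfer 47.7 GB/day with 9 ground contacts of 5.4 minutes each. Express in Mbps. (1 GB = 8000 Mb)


total contact time = 9 * 5.4 * 60 = 2916.0000 s
data = 47.7 GB = 381600.0000 Mb
rate = 381600.0000 / 2916.0000 = 130.8642 Mbps

130.8642 Mbps


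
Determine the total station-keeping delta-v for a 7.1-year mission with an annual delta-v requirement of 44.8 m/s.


dV = rate * years = 44.8 * 7.1
dV = 318.0800 m/s

318.0800 m/s


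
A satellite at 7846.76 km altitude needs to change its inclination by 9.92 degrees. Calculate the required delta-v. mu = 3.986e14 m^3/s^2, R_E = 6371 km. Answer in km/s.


r = 14217.7600 km = 1.421776e+07 m
V = sqrt(mu/r) = 5294.8426 m/s
di = 9.92 deg = 0.1731367 rad
dV = 2*V*sin(di/2) = 2*5294.8426*sin(0.08656833)
dV = 915.5868 m/s = 0.9155868 km/s

0.9156 km/s


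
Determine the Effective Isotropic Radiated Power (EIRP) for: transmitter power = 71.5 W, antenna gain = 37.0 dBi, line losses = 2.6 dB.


Pt = 71.5 W = 18.5431 dBW
EIRP = Pt_dBW + Gt - losses = 18.5431 + 37.0 - 2.6 = 52.9431 dBW

52.9431 dBW


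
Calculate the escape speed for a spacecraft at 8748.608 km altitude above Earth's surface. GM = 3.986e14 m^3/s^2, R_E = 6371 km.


r = 6371.0 + 8748.608 = 15119.6080 km = 1.5119608e+07 m
v_esc = sqrt(2*mu/r) = sqrt(2*3.986e14 / 1.5119608e+07)
v_esc = 7261.2833 m/s = 7.2613 km/s

7.2613 km/s


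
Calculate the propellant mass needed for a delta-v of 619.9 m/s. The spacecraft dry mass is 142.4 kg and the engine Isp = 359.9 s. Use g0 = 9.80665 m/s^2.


ve = Isp * g0 = 359.9 * 9.80665 = 3529.413335 m/s
mass ratio = exp(dv/ve) = exp(619.9/3529.413335) = 1.19200678
m_prop = m_dry * (mr - 1) = 142.4 * (1.19200678 - 1)
m_prop = 27.3418 kg

27.3418 kg


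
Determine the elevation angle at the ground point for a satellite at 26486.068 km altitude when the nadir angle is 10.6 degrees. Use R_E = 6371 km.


r = R_E + alt = 32857.0680 km
Law of sines in the satellite / Earth-center / ground-point triangle:
  sin(nadir)/R_E = sin(90 + el)/r  =>  cos(el) = (r/R_E)*sin(nadir)
cos(el) = (32857.0680 / 6371.0000) * sin(10.6 deg) = 0.9486897
el = arccos(0.9486897) = 18.4338 deg
(Earth-central angle = 90 - nadir - el = 60.9662 deg)

18.4338 degrees


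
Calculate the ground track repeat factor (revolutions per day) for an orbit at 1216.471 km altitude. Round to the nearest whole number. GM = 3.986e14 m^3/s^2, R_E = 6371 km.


r = 7.587471e+06 m
T = 2*pi*sqrt(r^3/mu) = 6577.4384 s = 109.6240 min
revs/day = 1440 / 109.6240 = 13.1358
Rounded: 13 revolutions per day

13 revolutions per day


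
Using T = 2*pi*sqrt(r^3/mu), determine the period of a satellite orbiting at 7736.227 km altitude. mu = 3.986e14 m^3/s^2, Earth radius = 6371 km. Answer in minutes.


r = 14107.2270 km = 1.4107227e+07 m
T = 2*pi*sqrt(r^3/mu) = 2*pi*sqrt(2.8075336e+21 / 3.986e14)
T = 16675.3018 s = 277.9217 min

277.9217 minutes


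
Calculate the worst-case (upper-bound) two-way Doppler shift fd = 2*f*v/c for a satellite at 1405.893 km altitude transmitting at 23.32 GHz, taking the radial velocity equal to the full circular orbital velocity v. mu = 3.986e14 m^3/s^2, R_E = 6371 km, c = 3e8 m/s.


r = 7.776893e+06 m
v = sqrt(mu/r) = 7159.2180 m/s (worst-case radial velocity)
f = 23.32 GHz = 2.332e+10 Hz
fd = 2*f*v/c = 2*2.332e+10*7159.2180/3.0e+08
fd = 1.1130198e+06 Hz

1.1130e+06 Hz


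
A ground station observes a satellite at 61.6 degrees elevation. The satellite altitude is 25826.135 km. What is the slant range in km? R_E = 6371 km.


h = 25826.135 km, el = 61.6 deg
d = -R_E*sin(el) + sqrt((R_E*sin(el))^2 + 2*R_E*h + h^2)
d = -6371.0000*sin(1.0751) + sqrt((6371.0000*0.8796486)^2 + 2*6371.0000*25826.135 + 25826.135^2)
d = 26449.9845 km

26449.9845 km


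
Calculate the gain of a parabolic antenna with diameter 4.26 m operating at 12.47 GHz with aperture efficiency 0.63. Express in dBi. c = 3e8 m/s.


lambda = c/f = 3e8 / 1.247e+10 = 0.02405774 m
G = eta*(pi*D/lambda)^2 = 0.63*(pi*4.26/0.02405774)^2
G = 194961.9637 (linear)
G = 10*log10(194961.9637) = 52.8995 dBi

52.8995 dBi


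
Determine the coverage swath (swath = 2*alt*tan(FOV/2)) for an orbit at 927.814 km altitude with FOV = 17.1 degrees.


FOV = 17.1 deg = 0.2984513 rad
swath = 2 * alt * tan(FOV/2) = 2 * 927.814 * tan(0.1492257)
swath = 2 * 927.814 * 0.1503433
swath = 278.9812 km

278.9812 km


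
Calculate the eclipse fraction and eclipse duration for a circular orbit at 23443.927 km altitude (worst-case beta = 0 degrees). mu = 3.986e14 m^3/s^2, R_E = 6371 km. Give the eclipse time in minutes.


r = 29814.9270 km
T = 853.9070 min
Eclipse fraction = arcsin(R_E/r)/pi = arcsin(6371.0000/29814.9270)/pi
= arcsin(0.2136849)/pi = 0.06854659
Eclipse duration = 0.06854659 * 853.9070 = 58.5324 min

58.5324 minutes


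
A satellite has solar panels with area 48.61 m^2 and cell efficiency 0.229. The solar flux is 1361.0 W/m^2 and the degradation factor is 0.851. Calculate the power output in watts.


P = area * eta * S * degradation
P = 48.61 * 0.229 * 1361.0 * 0.851
P = 12892.8458 W

12892.8458 W


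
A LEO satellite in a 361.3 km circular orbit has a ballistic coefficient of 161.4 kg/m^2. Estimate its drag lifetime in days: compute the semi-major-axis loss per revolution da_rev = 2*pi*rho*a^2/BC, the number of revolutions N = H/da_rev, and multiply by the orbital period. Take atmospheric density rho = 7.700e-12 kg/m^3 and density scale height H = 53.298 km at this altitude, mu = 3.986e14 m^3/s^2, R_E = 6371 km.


a = R_E + alt = 6732.3000 km = 6.7323e+06 m
da_rev = 2*pi*rho*a^2/BC = 2*pi*7.700e-12*(6.7323e+06)^2/161.4 = 13.586074 m per revolution
N = H/da_rev = 53298.0000 m / 13.586074 m = 3922.9875 revolutions
P = 2*pi*sqrt(a^3/mu) = 5497.3883 s
lifetime = N*P = 3922.9875 * 5497.3883 = 2.1566186e+07 s = 249.6086 days

249.6086 days


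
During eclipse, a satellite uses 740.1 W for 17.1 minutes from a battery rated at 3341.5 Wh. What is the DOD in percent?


E_used = P * t / 60 = 740.1 * 17.1 / 60 = 210.9285 Wh
DOD = E_used / E_total * 100 = 210.9285 / 3341.5 * 100
DOD = 6.3124 %

6.3124 %


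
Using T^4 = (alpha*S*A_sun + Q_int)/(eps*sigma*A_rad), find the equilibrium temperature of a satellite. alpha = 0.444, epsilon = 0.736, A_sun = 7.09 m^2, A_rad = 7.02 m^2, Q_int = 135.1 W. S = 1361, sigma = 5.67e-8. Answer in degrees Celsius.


Numerator = alpha*S*A_sun + Q_int = 0.444*1361*7.09 + 135.1 = 4419.4736 W
Denominator = eps*sigma*A_rad = 0.736*5.67e-8*7.02 = 2.9295302e-07 W/K^4
T^4 = 1.5085946e+10 K^4
T = 350.4638 K = 77.3138 C

77.3138 degrees Celsius


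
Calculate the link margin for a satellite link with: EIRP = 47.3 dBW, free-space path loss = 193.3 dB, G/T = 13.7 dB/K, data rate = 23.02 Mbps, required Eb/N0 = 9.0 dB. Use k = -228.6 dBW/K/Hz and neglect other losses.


C/N0 = EIRP - FSPL + G/T - k = 47.3 - 193.3 + 13.7 - (-228.6)
C/N0 = 96.3000 dB-Hz
R_b = 23.02 Mbps = 2.302e+07 bps -> 10*log10(R_b) = 73.6211 dB-Hz
Eb/N0 = C/N0 - 10*log10(R_b) = 96.3000 - 73.6211 = 22.6789 dB
Margin = Eb/N0 - Eb/N0_req = 22.6789 - 9.0 = 13.6789 dB (link closes)

13.6789 dB


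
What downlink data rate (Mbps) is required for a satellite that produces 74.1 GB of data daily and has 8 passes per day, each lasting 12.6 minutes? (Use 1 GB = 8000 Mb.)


total contact time = 8 * 12.6 * 60 = 6048.0000 s
data = 74.1 GB = 592800.0000 Mb
rate = 592800.0000 / 6048.0000 = 98.0159 Mbps

98.0159 Mbps


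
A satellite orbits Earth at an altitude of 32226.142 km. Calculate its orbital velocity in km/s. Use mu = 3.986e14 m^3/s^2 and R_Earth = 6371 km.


r = R_E + alt = 6371.0 + 32226.142 = 38597.1420 km = 3.8597142e+07 m
v = sqrt(mu/r) = sqrt(3.986e14 / 3.8597142e+07) = 3213.5945 m/s = 3.2136 km/s

3.2136 km/s


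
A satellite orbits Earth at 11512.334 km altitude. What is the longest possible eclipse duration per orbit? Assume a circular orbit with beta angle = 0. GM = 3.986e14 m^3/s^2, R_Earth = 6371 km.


r = 17883.3340 km
T = 396.6731 min
Eclipse fraction = arcsin(R_E/r)/pi = arcsin(6371.0000/17883.3340)/pi
= arcsin(0.3562535)/pi = 0.115946
Eclipse duration = 0.115946 * 396.6731 = 45.9927 min

45.9927 minutes


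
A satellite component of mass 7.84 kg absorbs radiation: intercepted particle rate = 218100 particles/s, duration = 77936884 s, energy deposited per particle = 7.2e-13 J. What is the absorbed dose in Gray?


Total energy deposited = rate * time * E_per
  = 218100 * 77936884 * 7.2e-13 = 12.2386 J
Dose = E_total / mass = 12.2386 / 7.84
Dose = 1.5610 Gy

1.5610 Gy


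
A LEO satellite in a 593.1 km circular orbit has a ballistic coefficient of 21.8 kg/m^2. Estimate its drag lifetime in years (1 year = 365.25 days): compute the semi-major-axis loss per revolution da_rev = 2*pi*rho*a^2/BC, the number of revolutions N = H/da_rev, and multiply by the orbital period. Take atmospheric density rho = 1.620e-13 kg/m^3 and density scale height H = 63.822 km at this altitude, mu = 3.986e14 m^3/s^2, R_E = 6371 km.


a = R_E + alt = 6964.1000 km = 6.9641e+06 m
da_rev = 2*pi*rho*a^2/BC = 2*pi*1.620e-13*(6.9641e+06)^2/21.8 = 2.264479 m per revolution
N = H/da_rev = 63822.0000 m / 2.264479 m = 28183.9606 revolutions
P = 2*pi*sqrt(a^3/mu) = 5783.7394 s
lifetime = N*P = 28183.9606 * 5783.7394 = 1.6300868e+08 s = 1886.6746 days
years = 1886.6746 / 365.25 = 5.1654 years

5.1654 years


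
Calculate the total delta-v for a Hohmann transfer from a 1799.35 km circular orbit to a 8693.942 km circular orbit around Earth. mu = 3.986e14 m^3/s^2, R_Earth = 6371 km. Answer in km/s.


r1 = 8170.3500 km = 8.17035e+06 m
r2 = 15064.9420 km = 1.5064942e+07 m
dv1 = sqrt(mu/r1)*(sqrt(2*r2/(r1+r2)) - 1) = 969.0601 m/s
dv2 = sqrt(mu/r2)*(1 - sqrt(2*r1/(r1+r2))) = 830.1473 m/s
total dv = |dv1| + |dv2| = 969.0601 + 830.1473 = 1799.2074 m/s = 1.7992 km/s

1.7992 km/s


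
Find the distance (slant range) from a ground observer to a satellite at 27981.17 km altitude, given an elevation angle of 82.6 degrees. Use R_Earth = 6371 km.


h = 27981.17 km, el = 82.6 deg
d = -R_E*sin(el) + sqrt((R_E*sin(el))^2 + 2*R_E*h + h^2)
d = -6371.0000*sin(1.4416) + sqrt((6371.0000*0.9916712)^2 + 2*6371.0000*27981.17 + 27981.17^2)
d = 28024.4315 km

28024.4315 km


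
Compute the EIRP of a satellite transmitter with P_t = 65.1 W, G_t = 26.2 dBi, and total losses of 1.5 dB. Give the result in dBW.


Pt = 65.1 W = 18.1358 dBW
EIRP = Pt_dBW + Gt - losses = 18.1358 + 26.2 - 1.5 = 42.8358 dBW

42.8358 dBW


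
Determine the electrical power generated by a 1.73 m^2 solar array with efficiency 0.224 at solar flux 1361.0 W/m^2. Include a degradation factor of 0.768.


P = area * eta * S * degradation
P = 1.73 * 0.224 * 1361.0 * 0.768
P = 405.0545 W

405.0545 W


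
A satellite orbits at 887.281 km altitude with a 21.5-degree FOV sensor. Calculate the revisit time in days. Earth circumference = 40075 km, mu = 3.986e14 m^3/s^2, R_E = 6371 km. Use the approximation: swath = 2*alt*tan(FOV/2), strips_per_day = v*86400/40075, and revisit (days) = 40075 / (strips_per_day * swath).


swath = 2*887.281*tan(0.1876229) = 336.9111 km
v = sqrt(mu/r) = 7410.5725 m/s = 7.4106 km/s
strips/day = v*86400/40075 = 7.4106*86400/40075 = 15.9769
coverage/day = strips * swath = 15.9769 * 336.9111 = 5382.7885 km
revisit = 40075 / 5382.7885 = 7.4450 days

7.4450 days


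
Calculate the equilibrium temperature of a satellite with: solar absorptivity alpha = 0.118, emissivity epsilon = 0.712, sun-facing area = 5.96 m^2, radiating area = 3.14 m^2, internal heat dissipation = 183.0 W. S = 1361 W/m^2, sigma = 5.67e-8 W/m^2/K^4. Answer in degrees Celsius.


Numerator = alpha*S*A_sun + Q_int = 0.118*1361*5.96 + 183.0 = 1140.1641 W
Denominator = eps*sigma*A_rad = 0.712*5.67e-8*3.14 = 1.2676306e-07 W/K^4
T^4 = 8.9944509e+09 K^4
T = 307.9595 K = 34.8095 C

34.8095 degrees Celsius


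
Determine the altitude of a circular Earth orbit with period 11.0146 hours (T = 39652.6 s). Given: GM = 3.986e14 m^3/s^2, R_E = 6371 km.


T = 39652.6 s
r = (mu*T^2/(4*pi^2))^(1/3) = (3.986e14 * 39652.6^2 / (4*pi^2))^(1/3)
r = 2.5132767e+07 m = 25132.7666 km
alt = r - R_E = 25132.7666 - 6371 = 18761.7666 km

18761.7666 km


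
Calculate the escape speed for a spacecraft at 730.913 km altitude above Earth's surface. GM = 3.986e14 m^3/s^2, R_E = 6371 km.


r = 6371.0 + 730.913 = 7101.9130 km = 7.101913e+06 m
v_esc = sqrt(2*mu/r) = sqrt(2*3.986e14 / 7.101913e+06)
v_esc = 10594.8783 m/s = 10.5949 km/s

10.5949 km/s


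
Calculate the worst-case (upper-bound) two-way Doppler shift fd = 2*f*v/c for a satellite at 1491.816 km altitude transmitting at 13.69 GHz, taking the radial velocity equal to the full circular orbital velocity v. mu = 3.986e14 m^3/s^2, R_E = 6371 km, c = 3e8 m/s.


r = 7.862816e+06 m
v = sqrt(mu/r) = 7119.9934 m/s (worst-case radial velocity)
f = 13.69 GHz = 1.369e+10 Hz
fd = 2*f*v/c = 2*1.369e+10*7119.9934/3.0e+08
fd = 649818.0639 Hz

649818.0639 Hz


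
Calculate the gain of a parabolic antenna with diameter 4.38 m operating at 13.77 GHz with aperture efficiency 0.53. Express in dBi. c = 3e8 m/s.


lambda = c/f = 3e8 / 1.377e+10 = 0.02178649 m
G = eta*(pi*D/lambda)^2 = 0.53*(pi*4.38/0.02178649)^2
G = 211421.5279 (linear)
G = 10*log10(211421.5279) = 53.2515 dBi

53.2515 dBi


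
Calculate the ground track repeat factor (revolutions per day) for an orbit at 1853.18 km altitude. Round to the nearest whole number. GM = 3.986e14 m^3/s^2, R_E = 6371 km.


r = 8.22418e+06 m
T = 2*pi*sqrt(r^3/mu) = 7422.4987 s = 123.7083 min
revs/day = 1440 / 123.7083 = 11.6403
Rounded: 12 revolutions per day

12 revolutions per day


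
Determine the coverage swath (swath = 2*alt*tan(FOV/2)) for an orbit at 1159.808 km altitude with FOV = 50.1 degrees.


FOV = 50.1 deg = 0.87441 rad
swath = 2 * alt * tan(FOV/2) = 2 * 1159.808 * tan(0.437205)
swath = 2 * 1159.808 * 0.4673705
swath = 1084.1201 km

1084.1201 km


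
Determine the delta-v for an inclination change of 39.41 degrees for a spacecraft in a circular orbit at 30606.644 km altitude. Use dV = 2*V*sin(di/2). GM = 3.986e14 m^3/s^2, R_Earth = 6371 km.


r = 36977.6440 km = 3.6977644e+07 m
V = sqrt(mu/r) = 3283.2128 m/s
di = 39.41 deg = 0.6878343 rad
dV = 2*V*sin(di/2) = 2*3283.2128*sin(0.3439171)
dV = 2214.0504 m/s = 2.2141 km/s

2.2141 km/s


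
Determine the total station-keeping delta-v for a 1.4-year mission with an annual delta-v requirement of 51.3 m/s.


dV = rate * years = 51.3 * 1.4
dV = 71.8200 m/s

71.8200 m/s


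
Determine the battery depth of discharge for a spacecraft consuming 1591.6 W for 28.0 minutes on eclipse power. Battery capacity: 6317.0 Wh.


E_used = P * t / 60 = 1591.6 * 28.0 / 60 = 742.7467 Wh
DOD = E_used / E_total * 100 = 742.7467 / 6317.0 * 100
DOD = 11.7579 %

11.7579 %


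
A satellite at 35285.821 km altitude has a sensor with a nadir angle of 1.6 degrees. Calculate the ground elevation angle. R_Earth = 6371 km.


r = R_E + alt = 41656.8210 km
Law of sines in the satellite / Earth-center / ground-point triangle:
  sin(nadir)/R_E = sin(90 + el)/r  =>  cos(el) = (r/R_E)*sin(nadir)
cos(el) = (41656.8210 / 6371.0000) * sin(1.6 deg) = 0.1825658
el = arccos(0.1825658) = 79.4808 deg
(Earth-central angle = 90 - nadir - el = 8.9192 deg)

79.4808 degrees


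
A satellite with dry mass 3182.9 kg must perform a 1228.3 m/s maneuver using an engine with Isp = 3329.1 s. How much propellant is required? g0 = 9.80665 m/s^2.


ve = Isp * g0 = 3329.1 * 9.80665 = 32647.318515 m/s
mass ratio = exp(dv/ve) = exp(1228.3/32647.318515) = 1.03834002
m_prop = m_dry * (mr - 1) = 3182.9 * (1.03834002 - 1)
m_prop = 122.0325 kg

122.0325 kg


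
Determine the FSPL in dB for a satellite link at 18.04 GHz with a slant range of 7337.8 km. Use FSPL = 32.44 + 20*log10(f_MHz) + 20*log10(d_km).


f = 18.04 GHz = 18040.0000 MHz
d = 7337.8 km
FSPL = 32.44 + 20*log10(18040.0000) + 20*log10(7337.8)
FSPL = 32.44 + 85.1247 + 77.3113
FSPL = 194.8760 dB

194.8760 dB


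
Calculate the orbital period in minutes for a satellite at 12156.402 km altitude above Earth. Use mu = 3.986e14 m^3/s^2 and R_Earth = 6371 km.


r = 18527.4020 km = 1.8527402e+07 m
T = 2*pi*sqrt(r^3/mu) = 2*pi*sqrt(6.3598017e+21 / 3.986e14)
T = 25097.6471 s = 418.2941 min

418.2941 minutes


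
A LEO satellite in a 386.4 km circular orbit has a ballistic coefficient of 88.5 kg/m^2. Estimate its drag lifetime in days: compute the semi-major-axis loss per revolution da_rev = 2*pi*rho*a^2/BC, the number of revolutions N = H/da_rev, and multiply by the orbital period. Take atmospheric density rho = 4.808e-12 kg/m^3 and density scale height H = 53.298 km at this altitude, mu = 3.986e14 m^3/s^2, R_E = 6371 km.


a = R_E + alt = 6757.4000 km = 6.7574e+06 m
da_rev = 2*pi*rho*a^2/BC = 2*pi*4.808e-12*(6.7574e+06)^2/88.5 = 15.586920 m per revolution
N = H/da_rev = 53298.0000 m / 15.586920 m = 3419.4055 revolutions
P = 2*pi*sqrt(a^3/mu) = 5528.1607 s
lifetime = N*P = 3419.4055 * 5528.1607 = 1.8903023e+07 s = 218.7850 days

218.7850 days


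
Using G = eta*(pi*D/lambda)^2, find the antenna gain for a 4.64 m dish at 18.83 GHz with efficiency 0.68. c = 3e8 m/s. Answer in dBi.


lambda = c/f = 3e8 / 1.883e+10 = 0.01593202 m
G = eta*(pi*D/lambda)^2 = 0.68*(pi*4.64/0.01593202)^2
G = 569249.6206 (linear)
G = 10*log10(569249.6206) = 57.5530 dBi

57.5530 dBi


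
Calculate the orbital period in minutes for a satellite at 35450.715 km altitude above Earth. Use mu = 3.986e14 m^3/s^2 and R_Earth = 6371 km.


r = 41821.7150 km = 4.1821715e+07 m
T = 2*pi*sqrt(r^3/mu) = 2*pi*sqrt(7.3148515e+22 / 3.986e14)
T = 85116.5434 s = 1418.6091 min

1418.6091 minutes


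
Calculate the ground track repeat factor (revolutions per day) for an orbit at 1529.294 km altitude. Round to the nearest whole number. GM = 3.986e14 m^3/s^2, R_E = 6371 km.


r = 7.900294e+06 m
T = 2*pi*sqrt(r^3/mu) = 6988.3734 s = 116.4729 min
revs/day = 1440 / 116.4729 = 12.3634
Rounded: 12 revolutions per day

12 revolutions per day


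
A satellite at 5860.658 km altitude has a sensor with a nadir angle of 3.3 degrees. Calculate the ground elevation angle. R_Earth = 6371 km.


r = R_E + alt = 12231.6580 km
Law of sines in the satellite / Earth-center / ground-point triangle:
  sin(nadir)/R_E = sin(90 + el)/r  =>  cos(el) = (r/R_E)*sin(nadir)
cos(el) = (12231.6580 / 6371.0000) * sin(3.3 deg) = 0.110517
el = arccos(0.110517) = 83.6549 deg
(Earth-central angle = 90 - nadir - el = 3.0451 deg)

83.6549 degrees


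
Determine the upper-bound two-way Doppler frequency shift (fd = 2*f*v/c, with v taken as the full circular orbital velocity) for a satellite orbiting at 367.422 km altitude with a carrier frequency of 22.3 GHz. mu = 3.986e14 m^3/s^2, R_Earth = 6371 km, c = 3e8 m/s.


r = 6.738422e+06 m
v = sqrt(mu/r) = 7691.1192 m/s (worst-case radial velocity)
f = 22.3 GHz = 2.23e+10 Hz
fd = 2*f*v/c = 2*2.23e+10*7691.1192/3.0e+08
fd = 1.1434131e+06 Hz

1.1434e+06 Hz


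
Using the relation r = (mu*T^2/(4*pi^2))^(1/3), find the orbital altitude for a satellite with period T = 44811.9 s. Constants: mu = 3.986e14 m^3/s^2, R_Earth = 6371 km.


T = 44811.9 s
r = (mu*T^2/(4*pi^2))^(1/3) = (3.986e14 * 44811.9^2 / (4*pi^2))^(1/3)
r = 2.7268092e+07 m = 27268.0925 km
alt = r - R_E = 27268.0925 - 6371 = 20897.0925 km

20897.0925 km
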